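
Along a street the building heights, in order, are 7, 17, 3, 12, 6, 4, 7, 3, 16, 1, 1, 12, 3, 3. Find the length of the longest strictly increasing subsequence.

4

Let dp[i] be the length of the longest such subsequence ending at index i:
i:      1  2  3  4  5  6  7  8  9 10 11 12 13 14
a[i]:   7 17  3 12  6  4  7  3 16  1  1 12  3  3
dp:     1  2  1  2  2  2  3  1  4  1  1  4  2  2
Maximum dp value is 4.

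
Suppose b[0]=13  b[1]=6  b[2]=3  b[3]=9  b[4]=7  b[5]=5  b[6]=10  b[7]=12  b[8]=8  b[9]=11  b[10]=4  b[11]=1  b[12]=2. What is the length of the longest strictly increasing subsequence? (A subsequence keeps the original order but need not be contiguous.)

Track the smallest tail for each achievable length (strict):
13 → extends → [13]
6 → replaces 13 → [6]
3 → replaces 6 → [3]
9 → extends → [3, 9]
7 → replaces 9 → [3, 7]
5 → replaces 7 → [3, 5]
10 → extends → [3, 5, 10]
12 → extends → [3, 5, 10, 12]
8 → replaces 10 → [3, 5, 8, 12]
11 → replaces 12 → [3, 5, 8, 11]
4 → replaces 5 → [3, 4, 8, 11]
1 → replaces 3 → [1, 4, 8, 11]
2 → replaces 4 → [1, 2, 8, 11]
Four tails, so the longest strictly increasing subsequence has length 4 (e.g. 6, 9, 10, 12).

4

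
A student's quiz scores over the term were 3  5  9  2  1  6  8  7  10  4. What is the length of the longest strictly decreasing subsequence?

Negate each value so 'decreasing' becomes 'increasing', then run patience tails on the negated sequence:
-3 → extends → [-3]
-5 → replaces -3 → [-5]
-9 → replaces -5 → [-9]
-2 → extends → [-9, -2]
-1 → extends → [-9, -2, -1]
-6 → replaces -2 → [-9, -6, -1]
-8 → replaces -6 → [-9, -8, -1]
-7 → replaces -1 → [-9, -8, -7]
-10 → replaces -9 → [-10, -8, -7]
-4 → extends → [-10, -8, -7, -4]
Four tails, so the longest strictly decreasing subsequence of the original has length 4.

4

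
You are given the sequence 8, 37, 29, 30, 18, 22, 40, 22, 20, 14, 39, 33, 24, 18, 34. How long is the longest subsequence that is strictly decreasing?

Negate each value so 'decreasing' becomes 'increasing', then run patience tails on the negated sequence:
-8 → extends → [-8]
-37 → replaces -8 → [-37]
-29 → extends → [-37, -29]
-30 → replaces -29 → [-37, -30]
-18 → extends → [-37, -30, -18]
-22 → replaces -18 → [-37, -30, -22]
-40 → replaces -37 → [-40, -30, -22]
-22 → already a tail → [-40, -30, -22]
-20 → extends → [-40, -30, -22, -20]
-14 → extends → [-40, -30, -22, -20, -14]
-39 → replaces -30 → [-40, -39, -22, -20, -14]
-33 → replaces -22 → [-40, -39, -33, -20, -14]
-24 → replaces -20 → [-40, -39, -33, -24, -14]
-18 → replaces -14 → [-40, -39, -33, -24, -18]
-34 → replaces -33 → [-40, -39, -34, -24, -18]
Five tails, so the longest strictly decreasing subsequence of the original has length 5.

5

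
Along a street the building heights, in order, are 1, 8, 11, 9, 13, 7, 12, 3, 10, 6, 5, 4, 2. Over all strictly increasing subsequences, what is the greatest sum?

33

Let S[i] be the best sum of a strictly increasing subsequence ending at i:
i:      1  2  3  4  5  6  7  8  9 10 11 12 13
a[i]:   1  8 11  9 13  7 12  3 10  6  5  4  2
S:      1  9 20 18 33  8 32  4 28 10  9  8  3
Maximum is 33 (e.g. 1 + 8 + 11 + 13).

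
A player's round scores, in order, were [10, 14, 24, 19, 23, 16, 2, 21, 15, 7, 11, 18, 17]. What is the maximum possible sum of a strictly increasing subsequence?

Let S[i] be the best sum of a strictly increasing subsequence ending at i:
i:      1  2  3  4  5  6  7  8  9 10 11 12 13
a[i]:  10 14 24 19 23 16  2 21 15  7 11 18 17
S:     10 24 48 43 66 40  2 64 39  9 21 58 57
Maximum is 66 (e.g. 10 + 14 + 19 + 23).

66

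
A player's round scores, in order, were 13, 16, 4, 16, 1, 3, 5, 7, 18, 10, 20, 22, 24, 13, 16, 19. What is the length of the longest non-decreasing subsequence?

Let dp[i] be the length of the longest such subsequence ending at index i:
i:      1  2  3  4  5  6  7  8  9 10 11 12 13 14 15 16
a[i]:  13 16  4 16  1  3  5  7 18 10 20 22 24 13 16 19
dp:     1  2  1  3  1  2  3  4  5  5  6  7  8  6  7  8
Maximum dp value is 8.

8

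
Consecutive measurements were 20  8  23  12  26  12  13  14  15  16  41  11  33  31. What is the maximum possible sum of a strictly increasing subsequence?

Let S[i] be the best sum of a strictly increasing subsequence ending at i:
i:       1   2   3   4   5   6   7   8   9  10  11  12  13  14
a[i]:   20   8  23  12  26  12  13  14  15  16  41  11  33  31
S:      20   8  43  20  69  20  33  47  62  78 119  19 111 109
Maximum is 119 (e.g. 8 + 12 + 13 + 14 + 15 + 16 + 41).

119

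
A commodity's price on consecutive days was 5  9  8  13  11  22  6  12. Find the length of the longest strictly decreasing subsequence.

Negate each value so 'decreasing' becomes 'increasing', then run patience tails on the negated sequence:
-5 → extends → [-5]
-9 → replaces -5 → [-9]
-8 → extends → [-9, -8]
-13 → replaces -9 → [-13, -8]
-11 → replaces -8 → [-13, -11]
-22 → replaces -13 → [-22, -11]
-6 → extends → [-22, -11, -6]
-12 → replaces -11 → [-22, -12, -6]
Three tails, so the longest strictly decreasing subsequence of the original has length 3.

3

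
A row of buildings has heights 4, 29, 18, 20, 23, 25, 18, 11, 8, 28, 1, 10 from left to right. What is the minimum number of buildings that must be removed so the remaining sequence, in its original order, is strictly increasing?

Fewest deletions = n − (longest strictly increasing subsequence).
i:      1  2  3  4  5  6  7  8  9 10 11 12
a[i]:   4 29 18 20 23 25 18 11  8 28  1 10
dp:     1  2  2  3  4  5  2  2  2  6  1  3
max dp = 6, so deletions = 12 − 6 = 6.

6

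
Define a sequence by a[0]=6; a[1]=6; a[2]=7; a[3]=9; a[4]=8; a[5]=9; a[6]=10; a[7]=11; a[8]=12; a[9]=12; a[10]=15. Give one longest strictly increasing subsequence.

6, 7, 8, 9, 10, 11, 12, 15

Patience tails give the LIS length; then backtrack through the dp parents:
6 → extends → [6]
6 → already a tail → [6]
7 → extends → [6, 7]
9 → extends → [6, 7, 9]
8 → replaces 9 → [6, 7, 8]
9 → extends → [6, 7, 8, 9]
10 → extends → [6, 7, 8, 9, 10]
11 → extends → [6, 7, 8, 9, 10, 11]
12 → extends → [6, 7, 8, 9, 10, 11, 12]
12 → already a tail → [6, 7, 8, 9, 10, 11, 12]
15 → extends → [6, 7, 8, 9, 10, 11, 12, 15]
Length 8; one witness is 6, 7, 8, 9, 10, 11, 12, 15.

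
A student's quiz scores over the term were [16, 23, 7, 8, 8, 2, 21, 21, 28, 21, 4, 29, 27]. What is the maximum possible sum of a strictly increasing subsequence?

Let S[i] be the best sum of a strictly increasing subsequence ending at i:
i:      1  2  3  4  5  6  7  8  9 10 11 12 13
a[i]:  16 23  7  8  8  2 21 21 28 21  4 29 27
S:     16 39  7 15 15  2 37 37 67 37  6 96 66
Maximum is 96 (e.g. 16 + 23 + 28 + 29).

96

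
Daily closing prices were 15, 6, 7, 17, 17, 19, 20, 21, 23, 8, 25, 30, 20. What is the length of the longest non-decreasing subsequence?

10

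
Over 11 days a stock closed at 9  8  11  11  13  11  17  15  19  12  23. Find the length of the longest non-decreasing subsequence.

7

Let dp[i] be the length of the longest such subsequence ending at index i:
i:      1  2  3  4  5  6  7  8  9 10 11
a[i]:   9  8 11 11 13 11 17 15 19 12 23
dp:     1  1  2  3  4  4  5  5  6  5  7
Maximum dp value is 7.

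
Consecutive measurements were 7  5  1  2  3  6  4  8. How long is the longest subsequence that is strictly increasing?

Track the smallest tail for each achievable length (strict):
7 → extends → [7]
5 → replaces 7 → [5]
1 → replaces 5 → [1]
2 → extends → [1, 2]
3 → extends → [1, 2, 3]
6 → extends → [1, 2, 3, 6]
4 → replaces 6 → [1, 2, 3, 4]
8 → extends → [1, 2, 3, 4, 8]
Five tails, so the longest strictly increasing subsequence has length 5 (e.g. 1, 2, 3, 6, 8).

5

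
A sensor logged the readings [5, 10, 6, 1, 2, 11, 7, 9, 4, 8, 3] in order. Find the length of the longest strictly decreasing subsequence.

4

Negate each value so 'decreasing' becomes 'increasing', then run patience tails on the negated sequence:
-5 → extends → [-5]
-10 → replaces -5 → [-10]
-6 → extends → [-10, -6]
-1 → extends → [-10, -6, -1]
-2 → replaces -1 → [-10, -6, -2]
-11 → replaces -10 → [-11, -6, -2]
-7 → replaces -6 → [-11, -7, -2]
-9 → replaces -7 → [-11, -9, -2]
-4 → replaces -2 → [-11, -9, -4]
-8 → replaces -4 → [-11, -9, -8]
-3 → extends → [-11, -9, -8, -3]
Four tails, so the longest strictly decreasing subsequence of the original has length 4.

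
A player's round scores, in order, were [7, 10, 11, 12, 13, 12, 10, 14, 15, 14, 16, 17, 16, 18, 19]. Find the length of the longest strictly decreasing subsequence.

Let dp[i] be the longest strictly decreasing subsequence ending at i:
i:      1  2  3  4  5  6  7  8  9 10 11 12 13 14 15
a[i]:   7 10 11 12 13 12 10 14 15 14 16 17 16 18 19
dp:     1  1  1  1  1  2  3  1  1  2  1  1  2  1  1
Maximum is 3.

3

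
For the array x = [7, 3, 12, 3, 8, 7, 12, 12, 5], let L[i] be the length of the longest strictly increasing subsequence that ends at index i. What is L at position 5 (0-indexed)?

dp[i] = 1 + max{dp[j] : j<i, x[j]<x[i]} (or 1 if no such j):
i:      0  1  2  3  4  5  6  7  8
x[i]:   7  3 12  3  8  7 12 12  5
dp:     1  1  2  1  2  2  3  3  2
At index 5 the value is 2.

2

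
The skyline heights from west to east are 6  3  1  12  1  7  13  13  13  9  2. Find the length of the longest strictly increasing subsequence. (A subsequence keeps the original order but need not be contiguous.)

Track the smallest tail for each achievable length (strict):
6 → extends → [6]
3 → replaces 6 → [3]
1 → replaces 3 → [1]
12 → extends → [1, 12]
1 → already a tail → [1, 12]
7 → replaces 12 → [1, 7]
13 → extends → [1, 7, 13]
13 → already a tail → [1, 7, 13]
13 → already a tail → [1, 7, 13]
9 → replaces 13 → [1, 7, 9]
2 → replaces 7 → [1, 2, 9]
Three tails, so the longest strictly increasing subsequence has length 3 (e.g. 6, 12, 13).

3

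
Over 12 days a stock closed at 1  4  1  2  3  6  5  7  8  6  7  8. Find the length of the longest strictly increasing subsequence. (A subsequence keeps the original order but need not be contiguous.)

Track the smallest tail for each achievable length (strict):
1 → extends → [1]
4 → extends → [1, 4]
1 → already a tail → [1, 4]
2 → replaces 4 → [1, 2]
3 → extends → [1, 2, 3]
6 → extends → [1, 2, 3, 6]
5 → replaces 6 → [1, 2, 3, 5]
7 → extends → [1, 2, 3, 5, 7]
8 → extends → [1, 2, 3, 5, 7, 8]
6 → replaces 7 → [1, 2, 3, 5, 6, 8]
7 → replaces 8 → [1, 2, 3, 5, 6, 7]
8 → extends → [1, 2, 3, 5, 6, 7, 8]
Seven tails, so the longest strictly increasing subsequence has length 7 (e.g. 1, 2, 3, 5, 6, 7, 8).

7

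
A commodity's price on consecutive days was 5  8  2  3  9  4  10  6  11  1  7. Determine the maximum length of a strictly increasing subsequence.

Track the smallest tail for each achievable length (strict):
5 → extends → [5]
8 → extends → [5, 8]
2 → replaces 5 → [2, 8]
3 → replaces 8 → [2, 3]
9 → extends → [2, 3, 9]
4 → replaces 9 → [2, 3, 4]
10 → extends → [2, 3, 4, 10]
6 → replaces 10 → [2, 3, 4, 6]
11 → extends → [2, 3, 4, 6, 11]
1 → replaces 2 → [1, 3, 4, 6, 11]
7 → replaces 11 → [1, 3, 4, 6, 7]
Five tails, so the longest strictly increasing subsequence has length 5 (e.g. 5, 8, 9, 10, 11).

5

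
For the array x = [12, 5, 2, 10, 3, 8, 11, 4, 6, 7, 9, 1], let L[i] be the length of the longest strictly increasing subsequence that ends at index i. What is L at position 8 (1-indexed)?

dp[i] = 1 + max{dp[j] : j<i, x[j]<x[i]} (or 1 if no such j):
i:      1  2  3  4  5  6  7  8  9 10 11 12
x[i]:  12  5  2 10  3  8 11  4  6  7  9  1
dp:     1  1  1  2  2  3  4  3  4  5  6  1
At index 8 the value is 3.

3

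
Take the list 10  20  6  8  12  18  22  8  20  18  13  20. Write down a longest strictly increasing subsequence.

6, 8, 12, 18, 22

Patience tails give the LIS length; then backtrack through the dp parents:
10 → extends → [10]
20 → extends → [10, 20]
6 → replaces 10 → [6, 20]
8 → replaces 20 → [6, 8]
12 → extends → [6, 8, 12]
18 → extends → [6, 8, 12, 18]
22 → extends → [6, 8, 12, 18, 22]
8 → already a tail → [6, 8, 12, 18, 22]
20 → replaces 22 → [6, 8, 12, 18, 20]
18 → already a tail → [6, 8, 12, 18, 20]
13 → replaces 18 → [6, 8, 12, 13, 20]
20 → already a tail → [6, 8, 12, 13, 20]
Length 5; one witness is 6, 8, 12, 18, 22.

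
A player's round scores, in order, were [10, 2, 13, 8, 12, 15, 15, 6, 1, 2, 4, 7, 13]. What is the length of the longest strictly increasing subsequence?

Track the smallest tail for each achievable length (strict):
10 → extends → [10]
2 → replaces 10 → [2]
13 → extends → [2, 13]
8 → replaces 13 → [2, 8]
12 → extends → [2, 8, 12]
15 → extends → [2, 8, 12, 15]
15 → already a tail → [2, 8, 12, 15]
6 → replaces 8 → [2, 6, 12, 15]
1 → replaces 2 → [1, 6, 12, 15]
2 → replaces 6 → [1, 2, 12, 15]
4 → replaces 12 → [1, 2, 4, 15]
7 → replaces 15 → [1, 2, 4, 7]
13 → extends → [1, 2, 4, 7, 13]
Five tails, so the longest strictly increasing subsequence has length 5 (e.g. 1, 2, 4, 7, 13).

5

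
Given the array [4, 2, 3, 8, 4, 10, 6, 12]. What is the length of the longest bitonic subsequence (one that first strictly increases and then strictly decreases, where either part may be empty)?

inc[i] = longest strictly increasing subsequence ending at i; dec[i] = longest strictly decreasing subsequence starting at i:
i:      1  2  3  4  5  6  7  8
a[i]:   4  2  3  8  4 10  6 12
inc:    1  1  2  3  3  4  4  5
dec:    2  1  1  2  1  2  1  1
Best peak at i=6 (value 10): inc=4, dec=2, length 4+2−1 = 5.

5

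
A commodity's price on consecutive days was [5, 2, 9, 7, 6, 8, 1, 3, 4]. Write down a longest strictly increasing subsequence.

5, 7, 8

Patience tails give the LIS length; then backtrack through the dp parents:
5 → extends → [5]
2 → replaces 5 → [2]
9 → extends → [2, 9]
7 → replaces 9 → [2, 7]
6 → replaces 7 → [2, 6]
8 → extends → [2, 6, 8]
1 → replaces 2 → [1, 6, 8]
3 → replaces 6 → [1, 3, 8]
4 → replaces 8 → [1, 3, 4]
Length 3; one witness is 5, 7, 8.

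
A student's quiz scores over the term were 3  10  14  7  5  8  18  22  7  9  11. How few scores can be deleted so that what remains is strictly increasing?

6

Fewest deletions = n − (longest strictly increasing subsequence).
Patience tails:
3 → extends → [3]
10 → extends → [3, 10]
14 → extends → [3, 10, 14]
7 → replaces 10 → [3, 7, 14]
5 → replaces 7 → [3, 5, 14]
8 → replaces 14 → [3, 5, 8]
18 → extends → [3, 5, 8, 18]
22 → extends → [3, 5, 8, 18, 22]
7 → replaces 8 → [3, 5, 7, 18, 22]
9 → replaces 18 → [3, 5, 7, 9, 22]
11 → replaces 22 → [3, 5, 7, 9, 11]
Longest strictly increasing subsequence has length 5, so deletions = 11 − 5 = 6.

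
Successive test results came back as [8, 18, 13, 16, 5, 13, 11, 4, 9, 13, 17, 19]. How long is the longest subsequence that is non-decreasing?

Let dp[i] be the length of the longest such subsequence ending at index i:
i:      1  2  3  4  5  6  7  8  9 10 11 12
a[i]:   8 18 13 16  5 13 11  4  9 13 17 19
dp:     1  2  2  3  1  3  2  1  2  4  5  6
Maximum dp value is 6.

6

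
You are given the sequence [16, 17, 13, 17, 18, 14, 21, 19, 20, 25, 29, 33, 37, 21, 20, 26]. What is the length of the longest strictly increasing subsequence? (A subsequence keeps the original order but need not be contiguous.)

9

Let dp[i] be the length of the longest such subsequence ending at index i:
i:      1  2  3  4  5  6  7  8  9 10 11 12 13 14 15 16
a[i]:  16 17 13 17 18 14 21 19 20 25 29 33 37 21 20 26
dp:     1  2  1  2  3  2  4  4  5  6  7  8  9  6  5  7
Maximum dp value is 9.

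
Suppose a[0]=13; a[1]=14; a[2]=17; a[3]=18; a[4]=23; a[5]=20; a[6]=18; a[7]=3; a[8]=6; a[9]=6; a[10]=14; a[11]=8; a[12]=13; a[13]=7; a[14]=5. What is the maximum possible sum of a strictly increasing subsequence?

85

Let S[i] be the best sum of a strictly increasing subsequence ending at i:
i:      0  1  2  3  4  5  6  7  8  9 10 11 12 13 14
a[i]:  13 14 17 18 23 20 18  3  6  6 14  8 13  7  5
S:     13 27 44 62 85 82 62  3  9  9 27 17 30 16  8
Maximum is 85 (e.g. 13 + 14 + 17 + 18 + 23).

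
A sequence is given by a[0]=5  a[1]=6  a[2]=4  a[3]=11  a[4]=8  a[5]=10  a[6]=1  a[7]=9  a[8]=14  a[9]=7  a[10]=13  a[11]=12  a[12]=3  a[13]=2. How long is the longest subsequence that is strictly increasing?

5

Track the smallest tail for each achievable length (strict):
5 → extends → [5]
6 → extends → [5, 6]
4 → replaces 5 → [4, 6]
11 → extends → [4, 6, 11]
8 → replaces 11 → [4, 6, 8]
10 → extends → [4, 6, 8, 10]
1 → replaces 4 → [1, 6, 8, 10]
9 → replaces 10 → [1, 6, 8, 9]
14 → extends → [1, 6, 8, 9, 14]
7 → replaces 8 → [1, 6, 7, 9, 14]
13 → replaces 14 → [1, 6, 7, 9, 13]
12 → replaces 13 → [1, 6, 7, 9, 12]
3 → replaces 6 → [1, 3, 7, 9, 12]
2 → replaces 3 → [1, 2, 7, 9, 12]
Five tails, so the longest strictly increasing subsequence has length 5 (e.g. 5, 6, 8, 10, 14).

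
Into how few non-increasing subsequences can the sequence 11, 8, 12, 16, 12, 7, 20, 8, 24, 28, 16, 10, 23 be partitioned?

The minimum number of non-increasing subsequences covering a sequence equals the length of its longest strictly increasing subsequence.
LIS length is 6 (e.g. 11, 12, 16, 20, 24, 28), so 6 piles are needed.

6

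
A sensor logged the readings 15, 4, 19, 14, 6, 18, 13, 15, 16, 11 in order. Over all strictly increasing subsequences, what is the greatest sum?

Let S[i] be the best sum of a strictly increasing subsequence ending at i:
i:      1  2  3  4  5  6  7  8  9 10
a[i]:  15  4 19 14  6 18 13 15 16 11
S:     15  4 34 18 10 36 23 38 54 21
Maximum is 54 (e.g. 4 + 6 + 13 + 15 + 16).

54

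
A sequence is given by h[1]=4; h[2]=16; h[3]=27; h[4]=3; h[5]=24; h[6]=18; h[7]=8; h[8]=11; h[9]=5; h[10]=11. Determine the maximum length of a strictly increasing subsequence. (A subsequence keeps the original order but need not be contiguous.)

3

Track the smallest tail for each achievable length (strict):
4 → extends → [4]
16 → extends → [4, 16]
27 → extends → [4, 16, 27]
3 → replaces 4 → [3, 16, 27]
24 → replaces 27 → [3, 16, 24]
18 → replaces 24 → [3, 16, 18]
8 → replaces 16 → [3, 8, 18]
11 → replaces 18 → [3, 8, 11]
5 → replaces 8 → [3, 5, 11]
11 → already a tail → [3, 5, 11]
Three tails, so the longest strictly increasing subsequence has length 3 (e.g. 4, 16, 27).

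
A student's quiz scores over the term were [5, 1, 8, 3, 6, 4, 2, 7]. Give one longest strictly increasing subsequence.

1, 3, 6, 7

Patience tails give the LIS length; then backtrack through the dp parents:
5 → extends → [5]
1 → replaces 5 → [1]
8 → extends → [1, 8]
3 → replaces 8 → [1, 3]
6 → extends → [1, 3, 6]
4 → replaces 6 → [1, 3, 4]
2 → replaces 3 → [1, 2, 4]
7 → extends → [1, 2, 4, 7]
Length 4; one witness is 1, 3, 6, 7.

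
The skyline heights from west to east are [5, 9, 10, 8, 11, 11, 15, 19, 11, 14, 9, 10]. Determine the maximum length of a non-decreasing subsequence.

7

Track the smallest tail for each achievable length (allowing ties):
5 → extends → [5]
9 → extends → [5, 9]
10 → extends → [5, 9, 10]
8 → replaces 9 → [5, 8, 10]
11 → extends → [5, 8, 10, 11]
11 → extends → [5, 8, 10, 11, 11]
15 → extends → [5, 8, 10, 11, 11, 15]
19 → extends → [5, 8, 10, 11, 11, 15, 19]
11 → replaces 15 → [5, 8, 10, 11, 11, 11, 19]
14 → replaces 19 → [5, 8, 10, 11, 11, 11, 14]
9 → replaces 10 → [5, 8, 9, 11, 11, 11, 14]
10 → replaces 11 → [5, 8, 9, 10, 11, 11, 14]
Seven tails, so the longest non-decreasing subsequence has length 7 (e.g. 5, 9, 10, 11, 11, 15, 19).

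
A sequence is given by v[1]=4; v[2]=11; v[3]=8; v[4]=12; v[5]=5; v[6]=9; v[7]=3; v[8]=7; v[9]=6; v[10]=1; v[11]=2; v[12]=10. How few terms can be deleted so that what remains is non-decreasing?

8

Fewest deletions = n − (longest non-decreasing subsequence).
Patience tails:
4 → extends → [4]
11 → extends → [4, 11]
8 → replaces 11 → [4, 8]
12 → extends → [4, 8, 12]
5 → replaces 8 → [4, 5, 12]
9 → replaces 12 → [4, 5, 9]
3 → replaces 4 → [3, 5, 9]
7 → replaces 9 → [3, 5, 7]
6 → replaces 7 → [3, 5, 6]
1 → replaces 3 → [1, 5, 6]
2 → replaces 5 → [1, 2, 6]
10 → extends → [1, 2, 6, 10]
Longest non-decreasing subsequence has length 4, so deletions = 12 − 4 = 8.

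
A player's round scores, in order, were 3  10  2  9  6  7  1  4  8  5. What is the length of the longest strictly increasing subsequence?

4

Track the smallest tail for each achievable length (strict):
3 → extends → [3]
10 → extends → [3, 10]
2 → replaces 3 → [2, 10]
9 → replaces 10 → [2, 9]
6 → replaces 9 → [2, 6]
7 → extends → [2, 6, 7]
1 → replaces 2 → [1, 6, 7]
4 → replaces 6 → [1, 4, 7]
8 → extends → [1, 4, 7, 8]
5 → replaces 7 → [1, 4, 5, 8]
Four tails, so the longest strictly increasing subsequence has length 4 (e.g. 3, 6, 7, 8).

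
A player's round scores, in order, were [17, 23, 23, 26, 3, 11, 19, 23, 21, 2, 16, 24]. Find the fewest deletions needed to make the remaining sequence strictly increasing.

Fewest deletions = n − (longest strictly increasing subsequence).
i:      1  2  3  4  5  6  7  8  9 10 11 12
a[i]:  17 23 23 26  3 11 19 23 21  2 16 24
dp:     1  2  2  3  1  2  3  4  4  1  3  5
max dp = 5, so deletions = 12 − 5 = 7.

7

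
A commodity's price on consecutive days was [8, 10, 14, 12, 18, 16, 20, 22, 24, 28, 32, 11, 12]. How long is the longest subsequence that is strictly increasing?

9

Let dp[i] be the length of the longest such subsequence ending at index i:
i:      1  2  3  4  5  6  7  8  9 10 11 12 13
a[i]:   8 10 14 12 18 16 20 22 24 28 32 11 12
dp:     1  2  3  3  4  4  5  6  7  8  9  3  4
Maximum dp value is 9.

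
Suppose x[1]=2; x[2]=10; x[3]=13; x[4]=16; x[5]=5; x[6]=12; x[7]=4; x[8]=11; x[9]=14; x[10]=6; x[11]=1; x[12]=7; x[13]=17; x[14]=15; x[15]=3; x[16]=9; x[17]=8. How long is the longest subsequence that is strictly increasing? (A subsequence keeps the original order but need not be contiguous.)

5

Let dp[i] be the length of the longest such subsequence ending at index i:
i:      1  2  3  4  5  6  7  8  9 10 11 12 13 14 15 16 17
x[i]:   2 10 13 16  5 12  4 11 14  6  1  7 17 15  3  9  8
dp:     1  2  3  4  2  3  2  3  4  3  1  4  5  5  2  5  5
Maximum dp value is 5.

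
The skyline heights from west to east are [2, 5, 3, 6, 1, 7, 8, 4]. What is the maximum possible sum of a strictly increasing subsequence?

Let S[i] be the best sum of a strictly increasing subsequence ending at i:
i:      1  2  3  4  5  6  7  8
a[i]:   2  5  3  6  1  7  8  4
S:      2  7  5 13  1 20 28  9
Maximum is 28 (e.g. 2 + 5 + 6 + 7 + 8).

28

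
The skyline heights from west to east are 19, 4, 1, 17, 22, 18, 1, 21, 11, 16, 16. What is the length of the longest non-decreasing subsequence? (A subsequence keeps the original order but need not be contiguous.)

Track the smallest tail for each achievable length (allowing ties):
19 → extends → [19]
4 → replaces 19 → [4]
1 → replaces 4 → [1]
17 → extends → [1, 17]
22 → extends → [1, 17, 22]
18 → replaces 22 → [1, 17, 18]
1 → replaces 17 → [1, 1, 18]
21 → extends → [1, 1, 18, 21]
11 → replaces 18 → [1, 1, 11, 21]
16 → replaces 21 → [1, 1, 11, 16]
16 → extends → [1, 1, 11, 16, 16]
Five tails, so the longest non-decreasing subsequence has length 5 (e.g. 1, 1, 11, 16, 16).

5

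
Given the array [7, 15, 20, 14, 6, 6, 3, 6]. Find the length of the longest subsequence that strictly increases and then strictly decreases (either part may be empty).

6

inc[i] = longest strictly increasing subsequence ending at i; dec[i] = longest strictly decreasing subsequence starting at i:
i:      1  2  3  4  5  6  7  8
a[i]:   7 15 20 14  6  6  3  6
inc:    1  2  3  2  1  1  1  2
dec:    3  4  4  3  2  2  1  1
Best peak at i=3 (value 20): inc=3, dec=4, length 3+4−1 = 6.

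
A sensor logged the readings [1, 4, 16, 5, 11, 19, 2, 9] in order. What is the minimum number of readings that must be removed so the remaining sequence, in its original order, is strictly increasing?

3

Fewest deletions = n − (longest strictly increasing subsequence).
i:      1  2  3  4  5  6  7  8
a[i]:   1  4 16  5 11 19  2  9
dp:     1  2  3  3  4  5  2  4
max dp = 5, so deletions = 8 − 5 = 3.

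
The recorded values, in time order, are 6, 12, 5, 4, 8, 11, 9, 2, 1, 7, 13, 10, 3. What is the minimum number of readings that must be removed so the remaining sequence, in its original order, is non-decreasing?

Fewest deletions = n − (longest non-decreasing subsequence).
Patience tails:
6 → extends → [6]
12 → extends → [6, 12]
5 → replaces 6 → [5, 12]
4 → replaces 5 → [4, 12]
8 → replaces 12 → [4, 8]
11 → extends → [4, 8, 11]
9 → replaces 11 → [4, 8, 9]
2 → replaces 4 → [2, 8, 9]
1 → replaces 2 → [1, 8, 9]
7 → replaces 8 → [1, 7, 9]
13 → extends → [1, 7, 9, 13]
10 → replaces 13 → [1, 7, 9, 10]
3 → replaces 7 → [1, 3, 9, 10]
Longest non-decreasing subsequence has length 4, so deletions = 13 − 4 = 9.

9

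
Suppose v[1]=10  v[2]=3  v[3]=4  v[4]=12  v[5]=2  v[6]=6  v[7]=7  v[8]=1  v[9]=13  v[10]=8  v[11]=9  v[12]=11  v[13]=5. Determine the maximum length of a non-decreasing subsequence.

7

Track the smallest tail for each achievable length (allowing ties):
10 → extends → [10]
3 → replaces 10 → [3]
4 → extends → [3, 4]
12 → extends → [3, 4, 12]
2 → replaces 3 → [2, 4, 12]
6 → replaces 12 → [2, 4, 6]
7 → extends → [2, 4, 6, 7]
1 → replaces 2 → [1, 4, 6, 7]
13 → extends → [1, 4, 6, 7, 13]
8 → replaces 13 → [1, 4, 6, 7, 8]
9 → extends → [1, 4, 6, 7, 8, 9]
11 → extends → [1, 4, 6, 7, 8, 9, 11]
5 → replaces 6 → [1, 4, 5, 7, 8, 9, 11]
Seven tails, so the longest non-decreasing subsequence has length 7 (e.g. 3, 4, 6, 7, 8, 9, 11).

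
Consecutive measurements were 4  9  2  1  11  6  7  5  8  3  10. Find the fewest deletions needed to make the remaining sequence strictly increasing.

Fewest deletions = n − (longest strictly increasing subsequence).
Patience tails:
4 → extends → [4]
9 → extends → [4, 9]
2 → replaces 4 → [2, 9]
1 → replaces 2 → [1, 9]
11 → extends → [1, 9, 11]
6 → replaces 9 → [1, 6, 11]
7 → replaces 11 → [1, 6, 7]
5 → replaces 6 → [1, 5, 7]
8 → extends → [1, 5, 7, 8]
3 → replaces 5 → [1, 3, 7, 8]
10 → extends → [1, 3, 7, 8, 10]
Longest strictly increasing subsequence has length 5, so deletions = 11 − 5 = 6.

6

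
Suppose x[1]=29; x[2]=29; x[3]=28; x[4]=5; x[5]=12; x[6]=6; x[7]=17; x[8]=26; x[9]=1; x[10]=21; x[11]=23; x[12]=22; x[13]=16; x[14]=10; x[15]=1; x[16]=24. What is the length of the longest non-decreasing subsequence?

Let dp[i] be the length of the longest such subsequence ending at index i:
i:      1  2  3  4  5  6  7  8  9 10 11 12 13 14 15 16
x[i]:  29 29 28  5 12  6 17 26  1 21 23 22 16 10  1 24
dp:     1  2  1  1  2  2  3  4  1  4  5  5  3  3  2  6
Maximum dp value is 6.

6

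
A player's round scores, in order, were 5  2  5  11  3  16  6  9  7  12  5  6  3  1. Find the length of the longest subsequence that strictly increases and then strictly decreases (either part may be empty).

inc[i] = longest strictly increasing subsequence ending at i; dec[i] = longest strictly decreasing subsequence starting at i:
i:      1  2  3  4  5  6  7  8  9 10 11 12 13 14
a[i]:   5  2  5 11  3 16  6  9  7 12  5  6  3  1
inc:    1  1  2  3  2  4  3  4  4  5  3  4  2  1
dec:    3  2  3  6  2  6  4  5  4  4  3  3  2  1
Best peak at i=6 (value 16): inc=4, dec=6, length 4+6−1 = 9.

9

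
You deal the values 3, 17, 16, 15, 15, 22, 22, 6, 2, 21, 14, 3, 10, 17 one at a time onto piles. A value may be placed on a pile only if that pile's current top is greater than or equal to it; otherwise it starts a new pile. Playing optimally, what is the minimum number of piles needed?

Place each on the leftmost legal pile:
3 → new pile 1 (tops now [3])
17 → new pile 2 (tops now [3, 17])
16 → pile 2 (tops now [3, 16])
15 → pile 2 (tops now [3, 15])
15 → pile 2 (tops now [3, 15])
22 → new pile 3 (tops now [3, 15, 22])
22 → pile 3 (tops now [3, 15, 22])
6 → pile 2 (tops now [3, 6, 22])
2 → pile 1 (tops now [2, 6, 22])
21 → pile 3 (tops now [2, 6, 21])
14 → pile 3 (tops now [2, 6, 14])
3 → pile 2 (tops now [2, 3, 14])
10 → pile 3 (tops now [2, 3, 10])
17 → new pile 4 (tops now [2, 3, 10, 17])
Four piles.

4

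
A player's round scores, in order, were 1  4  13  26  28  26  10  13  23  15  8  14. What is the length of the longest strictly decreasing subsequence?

5

Negate each value so 'decreasing' becomes 'increasing', then run patience tails on the negated sequence:
-1 → extends → [-1]
-4 → replaces -1 → [-4]
-13 → replaces -4 → [-13]
-26 → replaces -13 → [-26]
-28 → replaces -26 → [-28]
-26 → extends → [-28, -26]
-10 → extends → [-28, -26, -10]
-13 → replaces -10 → [-28, -26, -13]
-23 → replaces -13 → [-28, -26, -23]
-15 → extends → [-28, -26, -23, -15]
-8 → extends → [-28, -26, -23, -15, -8]
-14 → replaces -8 → [-28, -26, -23, -15, -14]
Five tails, so the longest strictly decreasing subsequence of the original has length 5.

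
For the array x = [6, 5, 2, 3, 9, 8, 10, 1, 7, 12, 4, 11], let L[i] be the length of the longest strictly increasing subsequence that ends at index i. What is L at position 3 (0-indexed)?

dp[i] = 1 + max{dp[j] : j<i, x[j]<x[i]} (or 1 if no such j):
i:      0  1  2  3  4  5  6  7  8  9 10 11
x[i]:   6  5  2  3  9  8 10  1  7 12  4 11
dp:     1  1  1  2  3  3  4  1  3  5  3  5
At index 3 the value is 2.

2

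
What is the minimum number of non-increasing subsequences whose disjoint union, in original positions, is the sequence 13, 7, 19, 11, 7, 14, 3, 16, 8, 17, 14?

Place each on the leftmost legal pile:
13 → new pile 1 (tops now [13])
7 → pile 1 (tops now [7])
19 → new pile 2 (tops now [7, 19])
11 → pile 2 (tops now [7, 11])
7 → pile 1 (tops now [7, 11])
14 → new pile 3 (tops now [7, 11, 14])
3 → pile 1 (tops now [3, 11, 14])
16 → new pile 4 (tops now [3, 11, 14, 16])
8 → pile 2 (tops now [3, 8, 14, 16])
17 → new pile 5 (tops now [3, 8, 14, 16, 17])
14 → pile 3 (tops now [3, 8, 14, 16, 17])
Five piles.

5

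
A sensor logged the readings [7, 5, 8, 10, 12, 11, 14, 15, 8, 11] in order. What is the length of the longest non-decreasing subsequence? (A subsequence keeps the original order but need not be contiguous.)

6

Track the smallest tail for each achievable length (allowing ties):
7 → extends → [7]
5 → replaces 7 → [5]
8 → extends → [5, 8]
10 → extends → [5, 8, 10]
12 → extends → [5, 8, 10, 12]
11 → replaces 12 → [5, 8, 10, 11]
14 → extends → [5, 8, 10, 11, 14]
15 → extends → [5, 8, 10, 11, 14, 15]
8 → replaces 10 → [5, 8, 8, 11, 14, 15]
11 → replaces 14 → [5, 8, 8, 11, 11, 15]
Six tails, so the longest non-decreasing subsequence has length 6 (e.g. 7, 8, 10, 12, 14, 15).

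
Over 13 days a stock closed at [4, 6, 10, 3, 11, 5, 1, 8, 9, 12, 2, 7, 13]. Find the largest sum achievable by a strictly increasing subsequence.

Let S[i] be the best sum of a strictly increasing subsequence ending at i:
i:      1  2  3  4  5  6  7  8  9 10 11 12 13
a[i]:   4  6 10  3 11  5  1  8  9 12  2  7 13
S:      4 10 20  3 31  9  1 18 27 43  3 17 56
Maximum is 56 (e.g. 4 + 6 + 10 + 11 + 12 + 13).

56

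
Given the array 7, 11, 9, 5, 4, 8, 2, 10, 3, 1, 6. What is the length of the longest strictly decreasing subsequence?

Negate each value so 'decreasing' becomes 'increasing', then run patience tails on the negated sequence:
-7 → extends → [-7]
-11 → replaces -7 → [-11]
-9 → extends → [-11, -9]
-5 → extends → [-11, -9, -5]
-4 → extends → [-11, -9, -5, -4]
-8 → replaces -5 → [-11, -9, -8, -4]
-2 → extends → [-11, -9, -8, -4, -2]
-10 → replaces -9 → [-11, -10, -8, -4, -2]
-3 → replaces -2 → [-11, -10, -8, -4, -3]
-1 → extends → [-11, -10, -8, -4, -3, -1]
-6 → replaces -4 → [-11, -10, -8, -6, -3, -1]
Six tails, so the longest strictly decreasing subsequence of the original has length 6.

6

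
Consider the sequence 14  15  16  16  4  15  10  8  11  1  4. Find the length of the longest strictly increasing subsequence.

3

Let dp[i] be the length of the longest such subsequence ending at index i:
i:      1  2  3  4  5  6  7  8  9 10 11
a[i]:  14 15 16 16  4 15 10  8 11  1  4
dp:     1  2  3  3  1  2  2  2  3  1  2
Maximum dp value is 3.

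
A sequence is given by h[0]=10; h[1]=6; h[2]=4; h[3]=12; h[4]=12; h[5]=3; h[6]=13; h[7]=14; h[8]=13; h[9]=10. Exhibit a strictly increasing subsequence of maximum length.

10, 12, 13, 14

Patience tails give the LIS length; then backtrack through the dp parents:
10 → extends → [10]
6 → replaces 10 → [6]
4 → replaces 6 → [4]
12 → extends → [4, 12]
12 → already a tail → [4, 12]
3 → replaces 4 → [3, 12]
13 → extends → [3, 12, 13]
14 → extends → [3, 12, 13, 14]
13 → already a tail → [3, 12, 13, 14]
10 → replaces 12 → [3, 10, 13, 14]
Length 4; one witness is 10, 12, 13, 14.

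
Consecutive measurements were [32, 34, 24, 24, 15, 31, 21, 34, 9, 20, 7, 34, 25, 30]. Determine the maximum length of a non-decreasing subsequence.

Let dp[i] be the length of the longest such subsequence ending at index i:
i:      1  2  3  4  5  6  7  8  9 10 11 12 13 14
a[i]:  32 34 24 24 15 31 21 34  9 20  7 34 25 30
dp:     1  2  1  2  1  3  2  4  1  2  1  5  3  4
Maximum dp value is 5.

5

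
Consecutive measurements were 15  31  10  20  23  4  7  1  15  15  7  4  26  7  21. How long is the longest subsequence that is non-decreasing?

5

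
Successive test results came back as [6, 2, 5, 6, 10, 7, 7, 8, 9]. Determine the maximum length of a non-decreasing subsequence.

7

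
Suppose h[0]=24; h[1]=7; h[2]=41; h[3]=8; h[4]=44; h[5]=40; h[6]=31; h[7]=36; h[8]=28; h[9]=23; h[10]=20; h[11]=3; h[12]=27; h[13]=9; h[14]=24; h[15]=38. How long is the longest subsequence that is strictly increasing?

5

Track the smallest tail for each achievable length (strict):
24 → extends → [24]
7 → replaces 24 → [7]
41 → extends → [7, 41]
8 → replaces 41 → [7, 8]
44 → extends → [7, 8, 44]
40 → replaces 44 → [7, 8, 40]
31 → replaces 40 → [7, 8, 31]
36 → extends → [7, 8, 31, 36]
28 → replaces 31 → [7, 8, 28, 36]
23 → replaces 28 → [7, 8, 23, 36]
20 → replaces 23 → [7, 8, 20, 36]
3 → replaces 7 → [3, 8, 20, 36]
27 → replaces 36 → [3, 8, 20, 27]
9 → replaces 20 → [3, 8, 9, 27]
24 → replaces 27 → [3, 8, 9, 24]
38 → extends → [3, 8, 9, 24, 38]
Five tails, so the longest strictly increasing subsequence has length 5 (e.g. 7, 8, 31, 36, 38).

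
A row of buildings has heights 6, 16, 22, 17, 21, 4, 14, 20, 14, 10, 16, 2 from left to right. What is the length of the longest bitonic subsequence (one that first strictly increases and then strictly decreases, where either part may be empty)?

inc[i] = longest strictly increasing subsequence ending at i; dec[i] = longest strictly decreasing subsequence starting at i:
i:      1  2  3  4  5  6  7  8  9 10 11 12
a[i]:   6 16 22 17 21  4 14 20 14 10 16  2
inc:    1  2  3  3  4  1  2  4  2  2  3  1
dec:    3  4  6  4  5  2  3  4  3  2  2  1
Best peak at i=3 (value 22): inc=3, dec=6, length 3+6−1 = 8.

8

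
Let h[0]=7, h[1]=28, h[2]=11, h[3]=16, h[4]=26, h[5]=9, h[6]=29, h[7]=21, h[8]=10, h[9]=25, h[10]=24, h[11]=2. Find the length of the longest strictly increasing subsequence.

Track the smallest tail for each achievable length (strict):
7 → extends → [7]
28 → extends → [7, 28]
11 → replaces 28 → [7, 11]
16 → extends → [7, 11, 16]
26 → extends → [7, 11, 16, 26]
9 → replaces 11 → [7, 9, 16, 26]
29 → extends → [7, 9, 16, 26, 29]
21 → replaces 26 → [7, 9, 16, 21, 29]
10 → replaces 16 → [7, 9, 10, 21, 29]
25 → replaces 29 → [7, 9, 10, 21, 25]
24 → replaces 25 → [7, 9, 10, 21, 24]
2 → replaces 7 → [2, 9, 10, 21, 24]
Five tails, so the longest strictly increasing subsequence has length 5 (e.g. 7, 11, 16, 26, 29).

5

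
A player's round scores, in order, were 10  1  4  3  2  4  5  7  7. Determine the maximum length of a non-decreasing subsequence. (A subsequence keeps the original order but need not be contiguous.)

6

Let dp[i] be the length of the longest such subsequence ending at index i:
i:      1  2  3  4  5  6  7  8  9
a[i]:  10  1  4  3  2  4  5  7  7
dp:     1  1  2  2  2  3  4  5  6
Maximum dp value is 6.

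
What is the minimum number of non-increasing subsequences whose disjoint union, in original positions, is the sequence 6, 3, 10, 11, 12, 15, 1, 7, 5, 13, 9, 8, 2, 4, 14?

6

Place each on the leftmost legal pile:
6 → new pile 1 (tops now [6])
3 → pile 1 (tops now [3])
10 → new pile 2 (tops now [3, 10])
11 → new pile 3 (tops now [3, 10, 11])
12 → new pile 4 (tops now [3, 10, 11, 12])
15 → new pile 5 (tops now [3, 10, 11, 12, 15])
1 → pile 1 (tops now [1, 10, 11, 12, 15])
7 → pile 2 (tops now [1, 7, 11, 12, 15])
5 → pile 2 (tops now [1, 5, 11, 12, 15])
13 → pile 5 (tops now [1, 5, 11, 12, 13])
9 → pile 3 (tops now [1, 5, 9, 12, 13])
8 → pile 3 (tops now [1, 5, 8, 12, 13])
2 → pile 2 (tops now [1, 2, 8, 12, 13])
4 → pile 3 (tops now [1, 2, 4, 12, 13])
14 → new pile 6 (tops now [1, 2, 4, 12, 13, 14])
Six piles.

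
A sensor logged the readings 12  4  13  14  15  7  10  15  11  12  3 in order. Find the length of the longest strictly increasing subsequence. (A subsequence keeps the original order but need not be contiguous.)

5

Let dp[i] be the length of the longest such subsequence ending at index i:
i:      1  2  3  4  5  6  7  8  9 10 11
a[i]:  12  4 13 14 15  7 10 15 11 12  3
dp:     1  1  2  3  4  2  3  4  4  5  1
Maximum dp value is 5.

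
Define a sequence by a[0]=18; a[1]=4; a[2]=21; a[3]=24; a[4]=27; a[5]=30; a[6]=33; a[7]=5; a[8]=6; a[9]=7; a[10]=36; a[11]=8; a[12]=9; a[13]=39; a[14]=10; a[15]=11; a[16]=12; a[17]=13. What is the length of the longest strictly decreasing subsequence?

2

Negate each value so 'decreasing' becomes 'increasing', then run patience tails on the negated sequence:
-18 → extends → [-18]
-4 → extends → [-18, -4]
-21 → replaces -18 → [-21, -4]
-24 → replaces -21 → [-24, -4]
-27 → replaces -24 → [-27, -4]
-30 → replaces -27 → [-30, -4]
-33 → replaces -30 → [-33, -4]
-5 → replaces -4 → [-33, -5]
-6 → replaces -5 → [-33, -6]
-7 → replaces -6 → [-33, -7]
-36 → replaces -33 → [-36, -7]
-8 → replaces -7 → [-36, -8]
-9 → replaces -8 → [-36, -9]
-39 → replaces -36 → [-39, -9]
-10 → replaces -9 → [-39, -10]
-11 → replaces -10 → [-39, -11]
-12 → replaces -11 → [-39, -12]
-13 → replaces -12 → [-39, -13]
Two tails, so the longest strictly decreasing subsequence of the original has length 2.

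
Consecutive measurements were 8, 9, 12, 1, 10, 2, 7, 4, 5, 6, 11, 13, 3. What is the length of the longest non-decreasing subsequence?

7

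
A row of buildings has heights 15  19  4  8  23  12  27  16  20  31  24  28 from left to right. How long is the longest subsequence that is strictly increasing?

Track the smallest tail for each achievable length (strict):
15 → extends → [15]
19 → extends → [15, 19]
4 → replaces 15 → [4, 19]
8 → replaces 19 → [4, 8]
23 → extends → [4, 8, 23]
12 → replaces 23 → [4, 8, 12]
27 → extends → [4, 8, 12, 27]
16 → replaces 27 → [4, 8, 12, 16]
20 → extends → [4, 8, 12, 16, 20]
31 → extends → [4, 8, 12, 16, 20, 31]
24 → replaces 31 → [4, 8, 12, 16, 20, 24]
28 → extends → [4, 8, 12, 16, 20, 24, 28]
Seven tails, so the longest strictly increasing subsequence has length 7 (e.g. 4, 8, 12, 16, 20, 24, 28).

7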